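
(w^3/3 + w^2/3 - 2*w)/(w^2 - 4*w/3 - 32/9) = 3*w*(-w^2 - w + 6)/(-9*w^2 + 12*w + 32)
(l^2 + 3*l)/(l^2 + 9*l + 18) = l/(l + 6)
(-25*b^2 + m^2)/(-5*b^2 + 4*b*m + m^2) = (5*b - m)/(b - m)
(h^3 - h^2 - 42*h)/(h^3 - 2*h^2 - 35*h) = (h + 6)/(h + 5)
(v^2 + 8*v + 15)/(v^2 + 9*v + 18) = (v + 5)/(v + 6)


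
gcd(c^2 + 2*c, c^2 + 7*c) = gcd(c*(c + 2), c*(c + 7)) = c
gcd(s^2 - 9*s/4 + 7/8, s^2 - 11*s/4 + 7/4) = s - 7/4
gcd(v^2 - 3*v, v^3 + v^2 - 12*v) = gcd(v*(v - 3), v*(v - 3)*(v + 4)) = v^2 - 3*v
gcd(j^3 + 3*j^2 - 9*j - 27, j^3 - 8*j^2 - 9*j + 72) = j^2 - 9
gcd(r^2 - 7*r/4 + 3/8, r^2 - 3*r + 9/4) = r - 3/2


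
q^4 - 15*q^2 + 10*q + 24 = (q - 3)*(q - 2)*(q + 1)*(q + 4)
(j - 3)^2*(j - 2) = j^3 - 8*j^2 + 21*j - 18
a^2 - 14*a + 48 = (a - 8)*(a - 6)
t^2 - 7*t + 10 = (t - 5)*(t - 2)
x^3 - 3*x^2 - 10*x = x*(x - 5)*(x + 2)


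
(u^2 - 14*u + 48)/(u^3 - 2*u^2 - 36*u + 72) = (u - 8)/(u^2 + 4*u - 12)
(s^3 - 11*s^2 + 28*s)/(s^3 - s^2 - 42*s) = (s - 4)/(s + 6)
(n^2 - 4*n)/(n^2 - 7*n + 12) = n/(n - 3)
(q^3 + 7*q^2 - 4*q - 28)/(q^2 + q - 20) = (q^3 + 7*q^2 - 4*q - 28)/(q^2 + q - 20)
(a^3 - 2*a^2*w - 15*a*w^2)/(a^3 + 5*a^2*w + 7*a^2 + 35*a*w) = (a^2 - 2*a*w - 15*w^2)/(a^2 + 5*a*w + 7*a + 35*w)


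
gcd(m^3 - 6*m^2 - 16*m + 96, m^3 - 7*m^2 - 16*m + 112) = m^2 - 16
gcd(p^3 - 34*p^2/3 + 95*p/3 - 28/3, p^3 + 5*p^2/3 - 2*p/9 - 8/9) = 1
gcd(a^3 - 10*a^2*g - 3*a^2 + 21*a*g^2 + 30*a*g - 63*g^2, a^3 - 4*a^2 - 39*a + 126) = a - 3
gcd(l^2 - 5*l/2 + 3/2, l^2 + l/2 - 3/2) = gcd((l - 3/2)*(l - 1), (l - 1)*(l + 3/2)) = l - 1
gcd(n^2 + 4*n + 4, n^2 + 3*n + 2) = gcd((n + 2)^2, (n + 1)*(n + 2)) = n + 2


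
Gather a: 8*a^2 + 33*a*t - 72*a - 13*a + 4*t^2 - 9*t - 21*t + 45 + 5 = 8*a^2 + a*(33*t - 85) + 4*t^2 - 30*t + 50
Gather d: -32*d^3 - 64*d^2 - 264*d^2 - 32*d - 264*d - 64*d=-32*d^3 - 328*d^2 - 360*d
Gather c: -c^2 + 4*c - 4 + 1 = -c^2 + 4*c - 3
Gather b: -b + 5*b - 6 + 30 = 4*b + 24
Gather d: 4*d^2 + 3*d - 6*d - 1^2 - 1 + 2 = 4*d^2 - 3*d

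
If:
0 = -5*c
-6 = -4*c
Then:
No Solution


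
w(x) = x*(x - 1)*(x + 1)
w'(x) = x*(x - 1) + x*(x + 1) + (x - 1)*(x + 1) = 3*x^2 - 1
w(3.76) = 49.40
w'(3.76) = 41.41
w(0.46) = -0.36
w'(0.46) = -0.37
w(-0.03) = 0.03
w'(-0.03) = -1.00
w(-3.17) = -28.69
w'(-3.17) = 29.15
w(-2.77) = -18.48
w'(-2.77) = 22.02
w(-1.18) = -0.46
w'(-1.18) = 3.18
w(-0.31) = 0.28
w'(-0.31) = -0.71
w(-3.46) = -37.96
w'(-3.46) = 34.91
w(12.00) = 1716.00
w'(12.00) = 431.00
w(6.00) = 210.00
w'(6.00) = 107.00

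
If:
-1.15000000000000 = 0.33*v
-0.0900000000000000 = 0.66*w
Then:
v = -3.48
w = -0.14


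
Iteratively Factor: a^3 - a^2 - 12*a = (a + 3)*(a^2 - 4*a) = (a - 4)*(a + 3)*(a)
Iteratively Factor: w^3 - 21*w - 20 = (w + 1)*(w^2 - w - 20) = (w + 1)*(w + 4)*(w - 5)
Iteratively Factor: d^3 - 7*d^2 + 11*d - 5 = (d - 1)*(d^2 - 6*d + 5) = (d - 1)^2*(d - 5)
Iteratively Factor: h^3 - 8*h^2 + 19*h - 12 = (h - 1)*(h^2 - 7*h + 12) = (h - 4)*(h - 1)*(h - 3)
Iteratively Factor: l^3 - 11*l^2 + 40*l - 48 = (l - 4)*(l^2 - 7*l + 12) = (l - 4)^2*(l - 3)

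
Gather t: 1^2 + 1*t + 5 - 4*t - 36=-3*t - 30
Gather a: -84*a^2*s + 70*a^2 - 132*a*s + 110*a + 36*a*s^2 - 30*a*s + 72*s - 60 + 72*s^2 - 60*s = a^2*(70 - 84*s) + a*(36*s^2 - 162*s + 110) + 72*s^2 + 12*s - 60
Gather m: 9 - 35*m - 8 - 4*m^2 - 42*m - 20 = -4*m^2 - 77*m - 19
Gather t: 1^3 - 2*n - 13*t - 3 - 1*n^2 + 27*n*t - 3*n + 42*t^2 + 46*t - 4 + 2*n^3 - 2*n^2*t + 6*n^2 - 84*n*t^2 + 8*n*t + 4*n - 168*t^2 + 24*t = 2*n^3 + 5*n^2 - n + t^2*(-84*n - 126) + t*(-2*n^2 + 35*n + 57) - 6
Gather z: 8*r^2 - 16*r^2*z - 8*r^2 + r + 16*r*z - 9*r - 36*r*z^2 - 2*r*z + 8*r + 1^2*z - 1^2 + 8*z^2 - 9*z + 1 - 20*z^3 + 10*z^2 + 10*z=-20*z^3 + z^2*(18 - 36*r) + z*(-16*r^2 + 14*r + 2)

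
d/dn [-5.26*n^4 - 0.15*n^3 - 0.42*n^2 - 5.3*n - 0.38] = -21.04*n^3 - 0.45*n^2 - 0.84*n - 5.3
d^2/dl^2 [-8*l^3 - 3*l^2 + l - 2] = -48*l - 6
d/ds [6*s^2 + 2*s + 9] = 12*s + 2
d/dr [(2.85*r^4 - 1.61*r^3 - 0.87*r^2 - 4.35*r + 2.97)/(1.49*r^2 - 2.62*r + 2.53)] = (8.493*r^5 - 24.7999*r^4 + 37.2784*r^3 - 3.459*r^2 - 13.2528*r - 3.2241)/(2.2201*r^4 - 7.8076*r^3 + 14.4038*r^2 - 13.2572*r + 6.4009)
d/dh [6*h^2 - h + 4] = 12*h - 1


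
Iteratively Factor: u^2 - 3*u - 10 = (u + 2)*(u - 5)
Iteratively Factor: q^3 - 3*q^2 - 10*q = (q - 5)*(q^2 + 2*q) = (q - 5)*(q + 2)*(q)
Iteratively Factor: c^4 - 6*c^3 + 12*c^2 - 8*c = (c - 2)*(c^3 - 4*c^2 + 4*c) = c*(c - 2)*(c^2 - 4*c + 4) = c*(c - 2)^2*(c - 2)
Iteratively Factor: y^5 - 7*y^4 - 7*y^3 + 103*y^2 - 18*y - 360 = (y + 3)*(y^4 - 10*y^3 + 23*y^2 + 34*y - 120) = (y - 3)*(y + 3)*(y^3 - 7*y^2 + 2*y + 40) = (y - 5)*(y - 3)*(y + 3)*(y^2 - 2*y - 8) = (y - 5)*(y - 3)*(y + 2)*(y + 3)*(y - 4)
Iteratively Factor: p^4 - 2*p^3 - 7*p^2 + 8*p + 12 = (p - 2)*(p^3 - 7*p - 6) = (p - 2)*(p + 2)*(p^2 - 2*p - 3) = (p - 2)*(p + 1)*(p + 2)*(p - 3)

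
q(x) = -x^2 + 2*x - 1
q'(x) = 2 - 2*x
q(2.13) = -1.28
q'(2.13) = -2.26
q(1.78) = -0.61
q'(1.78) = -1.56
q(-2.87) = -14.98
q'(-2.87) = 7.74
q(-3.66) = -21.72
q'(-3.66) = 9.32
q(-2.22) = -10.37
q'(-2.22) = 6.44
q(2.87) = -3.50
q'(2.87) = -3.74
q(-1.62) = -6.86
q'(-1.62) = 5.24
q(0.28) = -0.52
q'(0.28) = 1.44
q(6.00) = -25.00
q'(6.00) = -10.00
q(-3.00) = -16.00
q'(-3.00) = 8.00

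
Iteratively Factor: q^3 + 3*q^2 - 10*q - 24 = (q + 2)*(q^2 + q - 12) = (q + 2)*(q + 4)*(q - 3)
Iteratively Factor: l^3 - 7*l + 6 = (l + 3)*(l^2 - 3*l + 2) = (l - 1)*(l + 3)*(l - 2)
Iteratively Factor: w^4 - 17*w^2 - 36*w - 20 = (w - 5)*(w^3 + 5*w^2 + 8*w + 4) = (w - 5)*(w + 1)*(w^2 + 4*w + 4) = (w - 5)*(w + 1)*(w + 2)*(w + 2)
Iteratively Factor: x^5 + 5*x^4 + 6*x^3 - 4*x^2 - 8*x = (x + 2)*(x^4 + 3*x^3 - 4*x) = (x - 1)*(x + 2)*(x^3 + 4*x^2 + 4*x) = (x - 1)*(x + 2)^2*(x^2 + 2*x) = x*(x - 1)*(x + 2)^2*(x + 2)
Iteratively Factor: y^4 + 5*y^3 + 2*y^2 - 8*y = (y - 1)*(y^3 + 6*y^2 + 8*y) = (y - 1)*(y + 4)*(y^2 + 2*y) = y*(y - 1)*(y + 4)*(y + 2)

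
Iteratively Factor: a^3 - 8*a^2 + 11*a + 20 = (a - 5)*(a^2 - 3*a - 4) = (a - 5)*(a - 4)*(a + 1)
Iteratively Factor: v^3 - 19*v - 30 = (v + 2)*(v^2 - 2*v - 15) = (v - 5)*(v + 2)*(v + 3)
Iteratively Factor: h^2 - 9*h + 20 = (h - 5)*(h - 4)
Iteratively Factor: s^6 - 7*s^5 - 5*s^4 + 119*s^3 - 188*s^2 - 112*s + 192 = (s - 4)*(s^5 - 3*s^4 - 17*s^3 + 51*s^2 + 16*s - 48) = (s - 4)*(s + 4)*(s^4 - 7*s^3 + 11*s^2 + 7*s - 12) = (s - 4)*(s - 3)*(s + 4)*(s^3 - 4*s^2 - s + 4) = (s - 4)*(s - 3)*(s - 1)*(s + 4)*(s^2 - 3*s - 4) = (s - 4)^2*(s - 3)*(s - 1)*(s + 4)*(s + 1)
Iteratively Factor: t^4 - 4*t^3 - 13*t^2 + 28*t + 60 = (t - 3)*(t^3 - t^2 - 16*t - 20) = (t - 5)*(t - 3)*(t^2 + 4*t + 4) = (t - 5)*(t - 3)*(t + 2)*(t + 2)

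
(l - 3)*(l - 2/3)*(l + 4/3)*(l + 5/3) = l^4 - 2*l^3/3 - 61*l^2/9 - 58*l/27 + 40/9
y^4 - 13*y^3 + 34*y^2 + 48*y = y*(y - 8)*(y - 6)*(y + 1)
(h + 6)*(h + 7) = h^2 + 13*h + 42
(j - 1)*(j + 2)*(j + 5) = j^3 + 6*j^2 + 3*j - 10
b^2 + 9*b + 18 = (b + 3)*(b + 6)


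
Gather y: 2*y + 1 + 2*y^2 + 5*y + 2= 2*y^2 + 7*y + 3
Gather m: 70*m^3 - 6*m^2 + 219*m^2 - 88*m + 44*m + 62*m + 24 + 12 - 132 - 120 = 70*m^3 + 213*m^2 + 18*m - 216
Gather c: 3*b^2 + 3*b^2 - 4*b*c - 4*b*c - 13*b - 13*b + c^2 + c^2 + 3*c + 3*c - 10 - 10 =6*b^2 - 26*b + 2*c^2 + c*(6 - 8*b) - 20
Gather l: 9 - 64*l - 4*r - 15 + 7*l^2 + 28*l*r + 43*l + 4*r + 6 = 7*l^2 + l*(28*r - 21)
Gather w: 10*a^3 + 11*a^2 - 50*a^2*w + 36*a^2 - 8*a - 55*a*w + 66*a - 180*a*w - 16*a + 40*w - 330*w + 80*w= 10*a^3 + 47*a^2 + 42*a + w*(-50*a^2 - 235*a - 210)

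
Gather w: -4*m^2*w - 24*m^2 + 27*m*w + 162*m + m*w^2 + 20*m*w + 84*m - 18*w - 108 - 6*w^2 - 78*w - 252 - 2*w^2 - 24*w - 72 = -24*m^2 + 246*m + w^2*(m - 8) + w*(-4*m^2 + 47*m - 120) - 432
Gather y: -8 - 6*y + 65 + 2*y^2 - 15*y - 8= 2*y^2 - 21*y + 49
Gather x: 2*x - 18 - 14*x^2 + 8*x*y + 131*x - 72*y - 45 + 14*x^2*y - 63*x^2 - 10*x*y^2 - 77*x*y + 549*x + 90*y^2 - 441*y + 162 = x^2*(14*y - 77) + x*(-10*y^2 - 69*y + 682) + 90*y^2 - 513*y + 99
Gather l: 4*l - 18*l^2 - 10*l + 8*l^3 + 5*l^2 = 8*l^3 - 13*l^2 - 6*l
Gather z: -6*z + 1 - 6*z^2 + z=-6*z^2 - 5*z + 1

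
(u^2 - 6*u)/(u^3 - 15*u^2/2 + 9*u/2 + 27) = 2*u/(2*u^2 - 3*u - 9)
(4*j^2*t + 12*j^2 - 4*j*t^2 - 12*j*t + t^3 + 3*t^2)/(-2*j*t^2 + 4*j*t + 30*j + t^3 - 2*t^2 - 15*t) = (-2*j + t)/(t - 5)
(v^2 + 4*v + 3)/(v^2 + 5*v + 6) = (v + 1)/(v + 2)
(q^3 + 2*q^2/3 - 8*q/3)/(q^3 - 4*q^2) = (3*q^2 + 2*q - 8)/(3*q*(q - 4))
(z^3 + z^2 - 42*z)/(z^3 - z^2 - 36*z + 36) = z*(z + 7)/(z^2 + 5*z - 6)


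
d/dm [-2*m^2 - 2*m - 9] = -4*m - 2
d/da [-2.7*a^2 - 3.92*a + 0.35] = -5.4*a - 3.92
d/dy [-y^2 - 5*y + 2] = -2*y - 5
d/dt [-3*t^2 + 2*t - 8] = 2 - 6*t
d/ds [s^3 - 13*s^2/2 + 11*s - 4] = 3*s^2 - 13*s + 11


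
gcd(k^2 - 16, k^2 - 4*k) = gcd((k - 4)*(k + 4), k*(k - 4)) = k - 4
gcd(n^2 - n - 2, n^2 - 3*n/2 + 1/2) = 1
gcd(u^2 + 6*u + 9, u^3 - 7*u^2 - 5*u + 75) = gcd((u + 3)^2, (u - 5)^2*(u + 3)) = u + 3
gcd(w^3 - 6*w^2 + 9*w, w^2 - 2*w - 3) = w - 3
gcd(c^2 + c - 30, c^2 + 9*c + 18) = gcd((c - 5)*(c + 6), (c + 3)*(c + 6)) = c + 6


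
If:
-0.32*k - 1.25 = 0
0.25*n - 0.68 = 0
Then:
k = -3.91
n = 2.72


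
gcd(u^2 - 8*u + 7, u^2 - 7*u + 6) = u - 1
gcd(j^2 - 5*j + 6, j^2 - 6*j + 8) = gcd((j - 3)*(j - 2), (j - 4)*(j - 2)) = j - 2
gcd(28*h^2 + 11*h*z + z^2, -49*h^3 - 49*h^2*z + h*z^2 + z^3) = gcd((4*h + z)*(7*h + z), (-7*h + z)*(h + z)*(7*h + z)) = 7*h + z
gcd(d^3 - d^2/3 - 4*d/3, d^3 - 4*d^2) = d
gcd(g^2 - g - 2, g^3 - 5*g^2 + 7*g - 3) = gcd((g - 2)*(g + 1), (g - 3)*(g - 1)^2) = 1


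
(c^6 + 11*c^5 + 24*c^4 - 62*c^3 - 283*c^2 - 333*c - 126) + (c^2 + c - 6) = c^6 + 11*c^5 + 24*c^4 - 62*c^3 - 282*c^2 - 332*c - 132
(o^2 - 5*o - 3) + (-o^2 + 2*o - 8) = -3*o - 11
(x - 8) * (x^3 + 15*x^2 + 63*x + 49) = x^4 + 7*x^3 - 57*x^2 - 455*x - 392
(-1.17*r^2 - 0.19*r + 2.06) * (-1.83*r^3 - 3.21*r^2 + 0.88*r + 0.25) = 2.1411*r^5 + 4.1034*r^4 - 4.1895*r^3 - 7.0723*r^2 + 1.7653*r + 0.515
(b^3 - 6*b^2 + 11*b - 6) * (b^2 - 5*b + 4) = b^5 - 11*b^4 + 45*b^3 - 85*b^2 + 74*b - 24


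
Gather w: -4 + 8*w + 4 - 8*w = 0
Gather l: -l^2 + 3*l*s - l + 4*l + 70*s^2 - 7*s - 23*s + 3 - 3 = -l^2 + l*(3*s + 3) + 70*s^2 - 30*s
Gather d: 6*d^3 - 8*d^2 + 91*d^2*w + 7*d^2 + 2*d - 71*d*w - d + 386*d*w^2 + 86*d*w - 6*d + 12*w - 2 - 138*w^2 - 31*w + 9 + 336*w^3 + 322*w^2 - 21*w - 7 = 6*d^3 + d^2*(91*w - 1) + d*(386*w^2 + 15*w - 5) + 336*w^3 + 184*w^2 - 40*w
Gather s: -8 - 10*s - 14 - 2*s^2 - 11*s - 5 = -2*s^2 - 21*s - 27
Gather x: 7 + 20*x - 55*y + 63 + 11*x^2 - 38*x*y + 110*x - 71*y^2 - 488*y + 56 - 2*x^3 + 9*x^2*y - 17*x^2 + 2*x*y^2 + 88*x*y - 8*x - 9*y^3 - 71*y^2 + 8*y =-2*x^3 + x^2*(9*y - 6) + x*(2*y^2 + 50*y + 122) - 9*y^3 - 142*y^2 - 535*y + 126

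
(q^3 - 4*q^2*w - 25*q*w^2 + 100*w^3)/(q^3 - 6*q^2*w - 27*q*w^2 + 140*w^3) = (q - 5*w)/(q - 7*w)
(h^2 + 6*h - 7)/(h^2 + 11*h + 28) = (h - 1)/(h + 4)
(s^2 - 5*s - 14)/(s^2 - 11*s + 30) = (s^2 - 5*s - 14)/(s^2 - 11*s + 30)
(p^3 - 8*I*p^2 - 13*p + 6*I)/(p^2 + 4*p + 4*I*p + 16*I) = (p^3 - 8*I*p^2 - 13*p + 6*I)/(p^2 + 4*p*(1 + I) + 16*I)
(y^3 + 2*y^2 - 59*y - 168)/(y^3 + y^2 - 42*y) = (y^2 - 5*y - 24)/(y*(y - 6))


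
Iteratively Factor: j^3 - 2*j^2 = (j)*(j^2 - 2*j) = j^2*(j - 2)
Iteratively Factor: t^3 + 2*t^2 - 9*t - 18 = (t + 2)*(t^2 - 9) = (t - 3)*(t + 2)*(t + 3)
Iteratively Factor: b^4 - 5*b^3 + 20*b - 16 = (b - 2)*(b^3 - 3*b^2 - 6*b + 8) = (b - 2)*(b + 2)*(b^2 - 5*b + 4) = (b - 2)*(b - 1)*(b + 2)*(b - 4)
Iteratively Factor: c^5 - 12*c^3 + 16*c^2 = (c)*(c^4 - 12*c^2 + 16*c) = c^2*(c^3 - 12*c + 16) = c^2*(c + 4)*(c^2 - 4*c + 4) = c^2*(c - 2)*(c + 4)*(c - 2)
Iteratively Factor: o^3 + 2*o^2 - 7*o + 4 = (o - 1)*(o^2 + 3*o - 4) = (o - 1)*(o + 4)*(o - 1)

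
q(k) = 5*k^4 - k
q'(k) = 20*k^3 - 1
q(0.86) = 1.88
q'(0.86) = 11.72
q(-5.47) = 4481.77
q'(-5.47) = -3274.35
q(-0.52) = 0.89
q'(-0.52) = -3.81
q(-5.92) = 6147.17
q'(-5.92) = -4150.49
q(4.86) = 2784.57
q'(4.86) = 2294.83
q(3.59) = 826.93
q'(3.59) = 924.37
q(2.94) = 370.62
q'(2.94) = 507.24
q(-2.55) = 213.96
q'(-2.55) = -332.63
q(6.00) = 6474.00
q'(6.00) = 4319.00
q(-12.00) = 103692.00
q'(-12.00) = -34561.00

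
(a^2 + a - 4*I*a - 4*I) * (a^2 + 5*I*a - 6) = a^4 + a^3 + I*a^3 + 14*a^2 + I*a^2 + 14*a + 24*I*a + 24*I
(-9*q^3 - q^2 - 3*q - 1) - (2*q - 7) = -9*q^3 - q^2 - 5*q + 6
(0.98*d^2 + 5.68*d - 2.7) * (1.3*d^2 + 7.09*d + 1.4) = 1.274*d^4 + 14.3322*d^3 + 38.1332*d^2 - 11.191*d - 3.78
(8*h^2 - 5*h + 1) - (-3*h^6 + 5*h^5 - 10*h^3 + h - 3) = 3*h^6 - 5*h^5 + 10*h^3 + 8*h^2 - 6*h + 4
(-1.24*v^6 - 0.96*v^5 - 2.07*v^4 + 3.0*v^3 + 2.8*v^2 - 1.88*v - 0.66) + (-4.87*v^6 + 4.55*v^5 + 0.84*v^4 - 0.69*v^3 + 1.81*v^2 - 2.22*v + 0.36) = -6.11*v^6 + 3.59*v^5 - 1.23*v^4 + 2.31*v^3 + 4.61*v^2 - 4.1*v - 0.3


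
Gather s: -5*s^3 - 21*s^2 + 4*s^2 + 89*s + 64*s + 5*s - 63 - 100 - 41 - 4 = -5*s^3 - 17*s^2 + 158*s - 208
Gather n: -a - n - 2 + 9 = -a - n + 7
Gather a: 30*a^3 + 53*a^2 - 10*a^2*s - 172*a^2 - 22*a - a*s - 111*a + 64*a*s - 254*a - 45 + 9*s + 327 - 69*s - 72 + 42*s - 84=30*a^3 + a^2*(-10*s - 119) + a*(63*s - 387) - 18*s + 126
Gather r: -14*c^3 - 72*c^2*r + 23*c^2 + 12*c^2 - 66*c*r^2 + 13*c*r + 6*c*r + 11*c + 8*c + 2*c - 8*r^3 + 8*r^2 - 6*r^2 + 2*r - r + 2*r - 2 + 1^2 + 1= -14*c^3 + 35*c^2 + 21*c - 8*r^3 + r^2*(2 - 66*c) + r*(-72*c^2 + 19*c + 3)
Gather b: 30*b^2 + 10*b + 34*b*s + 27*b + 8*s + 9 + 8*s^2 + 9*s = 30*b^2 + b*(34*s + 37) + 8*s^2 + 17*s + 9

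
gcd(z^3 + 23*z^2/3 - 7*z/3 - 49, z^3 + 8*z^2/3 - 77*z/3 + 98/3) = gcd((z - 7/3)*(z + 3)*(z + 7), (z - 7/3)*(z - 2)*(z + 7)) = z^2 + 14*z/3 - 49/3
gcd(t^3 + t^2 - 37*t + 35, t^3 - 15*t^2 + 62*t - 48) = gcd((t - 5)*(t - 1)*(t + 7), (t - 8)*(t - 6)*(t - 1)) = t - 1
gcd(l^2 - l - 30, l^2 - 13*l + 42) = l - 6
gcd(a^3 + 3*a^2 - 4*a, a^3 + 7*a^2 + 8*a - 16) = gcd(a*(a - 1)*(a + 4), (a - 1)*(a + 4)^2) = a^2 + 3*a - 4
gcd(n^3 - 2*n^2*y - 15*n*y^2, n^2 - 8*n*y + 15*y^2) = -n + 5*y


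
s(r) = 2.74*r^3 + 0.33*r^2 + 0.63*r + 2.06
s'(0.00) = 0.63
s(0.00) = 2.06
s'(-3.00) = 72.63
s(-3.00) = -70.84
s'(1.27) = 14.73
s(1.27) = 9.00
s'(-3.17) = 81.14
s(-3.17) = -83.90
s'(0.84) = 6.98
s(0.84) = 4.45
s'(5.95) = 295.57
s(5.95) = 594.66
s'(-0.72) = 4.42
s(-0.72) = 0.75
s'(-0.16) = 0.73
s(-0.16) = 1.96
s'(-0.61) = 3.29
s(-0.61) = 1.18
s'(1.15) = 12.26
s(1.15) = 7.39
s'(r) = 8.22*r^2 + 0.66*r + 0.63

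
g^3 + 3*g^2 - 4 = (g - 1)*(g + 2)^2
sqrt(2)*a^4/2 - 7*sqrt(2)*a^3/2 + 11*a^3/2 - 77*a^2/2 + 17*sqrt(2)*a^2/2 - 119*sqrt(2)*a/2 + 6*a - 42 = (a - 7)*(a + 2*sqrt(2))*(a + 3*sqrt(2))*(sqrt(2)*a/2 + 1/2)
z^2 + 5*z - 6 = (z - 1)*(z + 6)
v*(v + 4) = v^2 + 4*v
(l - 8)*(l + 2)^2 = l^3 - 4*l^2 - 28*l - 32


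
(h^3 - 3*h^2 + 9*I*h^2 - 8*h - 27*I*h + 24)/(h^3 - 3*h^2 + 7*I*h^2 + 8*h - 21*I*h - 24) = (h + I)/(h - I)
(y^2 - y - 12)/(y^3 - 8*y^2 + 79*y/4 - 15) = 4*(y + 3)/(4*y^2 - 16*y + 15)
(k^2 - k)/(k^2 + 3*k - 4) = k/(k + 4)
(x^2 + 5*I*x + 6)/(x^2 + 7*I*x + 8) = (x + 6*I)/(x + 8*I)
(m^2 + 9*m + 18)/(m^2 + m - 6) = (m + 6)/(m - 2)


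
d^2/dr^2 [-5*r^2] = -10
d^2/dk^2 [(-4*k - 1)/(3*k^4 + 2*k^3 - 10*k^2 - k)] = 2*(-216*k^7 - 282*k^6 + 222*k^5 + 450*k^4 - 242*k^3 - 294*k^2 - 30*k - 1)/(k^3*(27*k^9 + 54*k^8 - 234*k^7 - 379*k^6 + 744*k^5 + 768*k^4 - 871*k^3 - 294*k^2 - 30*k - 1))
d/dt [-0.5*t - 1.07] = -0.500000000000000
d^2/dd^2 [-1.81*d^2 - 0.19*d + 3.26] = -3.62000000000000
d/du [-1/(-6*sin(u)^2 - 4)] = -6*sin(2*u)/(3*cos(2*u) - 7)^2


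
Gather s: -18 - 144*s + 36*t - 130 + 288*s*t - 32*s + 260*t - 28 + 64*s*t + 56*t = s*(352*t - 176) + 352*t - 176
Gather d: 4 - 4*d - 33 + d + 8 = -3*d - 21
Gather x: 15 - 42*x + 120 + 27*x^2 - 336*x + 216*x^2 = 243*x^2 - 378*x + 135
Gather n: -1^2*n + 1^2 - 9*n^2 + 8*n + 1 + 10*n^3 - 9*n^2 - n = 10*n^3 - 18*n^2 + 6*n + 2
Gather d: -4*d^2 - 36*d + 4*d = -4*d^2 - 32*d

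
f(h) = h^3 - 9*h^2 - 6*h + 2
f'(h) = 3*h^2 - 18*h - 6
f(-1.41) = -10.24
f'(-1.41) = 25.34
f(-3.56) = -135.82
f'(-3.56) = 96.10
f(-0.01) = 2.06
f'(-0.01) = -5.82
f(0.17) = 0.72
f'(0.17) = -8.97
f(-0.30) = 2.96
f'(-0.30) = -0.33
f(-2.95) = -84.29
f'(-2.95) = 73.21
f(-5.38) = -381.94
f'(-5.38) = 177.67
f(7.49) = -127.65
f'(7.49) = 27.48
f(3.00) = -70.00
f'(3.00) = -33.00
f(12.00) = 362.00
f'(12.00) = 210.00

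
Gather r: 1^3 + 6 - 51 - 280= -324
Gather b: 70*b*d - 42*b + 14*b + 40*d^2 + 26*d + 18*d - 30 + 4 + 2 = b*(70*d - 28) + 40*d^2 + 44*d - 24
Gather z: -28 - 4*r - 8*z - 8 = -4*r - 8*z - 36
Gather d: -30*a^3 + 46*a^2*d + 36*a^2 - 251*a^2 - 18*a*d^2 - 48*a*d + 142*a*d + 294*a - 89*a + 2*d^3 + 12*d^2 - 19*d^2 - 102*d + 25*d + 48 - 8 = -30*a^3 - 215*a^2 + 205*a + 2*d^3 + d^2*(-18*a - 7) + d*(46*a^2 + 94*a - 77) + 40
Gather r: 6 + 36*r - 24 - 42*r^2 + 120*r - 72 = -42*r^2 + 156*r - 90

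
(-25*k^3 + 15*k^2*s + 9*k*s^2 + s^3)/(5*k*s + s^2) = -5*k^2/s + 4*k + s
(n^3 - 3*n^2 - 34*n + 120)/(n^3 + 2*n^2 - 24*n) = (n - 5)/n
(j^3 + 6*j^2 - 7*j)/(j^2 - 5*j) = (j^2 + 6*j - 7)/(j - 5)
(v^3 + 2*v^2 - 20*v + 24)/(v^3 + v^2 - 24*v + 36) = (v - 2)/(v - 3)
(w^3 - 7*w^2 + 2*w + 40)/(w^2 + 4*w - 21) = (w^3 - 7*w^2 + 2*w + 40)/(w^2 + 4*w - 21)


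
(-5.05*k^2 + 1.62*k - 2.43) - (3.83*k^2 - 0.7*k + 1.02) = -8.88*k^2 + 2.32*k - 3.45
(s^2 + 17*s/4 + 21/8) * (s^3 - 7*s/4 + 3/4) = s^5 + 17*s^4/4 + 7*s^3/8 - 107*s^2/16 - 45*s/32 + 63/32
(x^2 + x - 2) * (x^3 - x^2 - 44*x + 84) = x^5 - 47*x^3 + 42*x^2 + 172*x - 168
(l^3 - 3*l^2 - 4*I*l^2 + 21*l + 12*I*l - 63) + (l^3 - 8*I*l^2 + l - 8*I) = 2*l^3 - 3*l^2 - 12*I*l^2 + 22*l + 12*I*l - 63 - 8*I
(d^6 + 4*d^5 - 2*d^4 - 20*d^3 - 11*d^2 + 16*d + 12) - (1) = d^6 + 4*d^5 - 2*d^4 - 20*d^3 - 11*d^2 + 16*d + 11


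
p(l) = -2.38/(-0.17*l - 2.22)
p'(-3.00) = -0.14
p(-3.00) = 1.39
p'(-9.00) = -0.85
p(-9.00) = 3.45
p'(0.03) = -0.08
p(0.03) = 1.07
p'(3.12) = -0.05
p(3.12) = 0.87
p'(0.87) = -0.07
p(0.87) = 1.01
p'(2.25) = -0.06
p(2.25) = 0.91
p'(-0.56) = -0.09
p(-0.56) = 1.12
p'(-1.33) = -0.10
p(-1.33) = 1.19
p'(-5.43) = -0.24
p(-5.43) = 1.84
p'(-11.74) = -8.05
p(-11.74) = 10.62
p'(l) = -0.4046/(-0.17*l - 2.22)^2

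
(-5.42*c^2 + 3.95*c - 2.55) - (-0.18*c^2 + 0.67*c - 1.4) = -5.24*c^2 + 3.28*c - 1.15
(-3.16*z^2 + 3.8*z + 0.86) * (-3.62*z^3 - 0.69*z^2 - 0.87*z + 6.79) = 11.4392*z^5 - 11.5756*z^4 - 2.986*z^3 - 25.3558*z^2 + 25.0538*z + 5.8394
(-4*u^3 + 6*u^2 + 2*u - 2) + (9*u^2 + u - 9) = -4*u^3 + 15*u^2 + 3*u - 11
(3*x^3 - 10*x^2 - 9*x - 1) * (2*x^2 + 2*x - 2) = 6*x^5 - 14*x^4 - 44*x^3 + 16*x + 2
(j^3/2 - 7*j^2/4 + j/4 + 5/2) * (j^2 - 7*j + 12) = j^5/2 - 21*j^4/4 + 37*j^3/2 - 81*j^2/4 - 29*j/2 + 30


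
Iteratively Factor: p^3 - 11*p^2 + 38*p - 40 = (p - 4)*(p^2 - 7*p + 10) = (p - 4)*(p - 2)*(p - 5)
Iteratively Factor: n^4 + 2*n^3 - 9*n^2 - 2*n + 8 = (n - 2)*(n^3 + 4*n^2 - n - 4) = (n - 2)*(n - 1)*(n^2 + 5*n + 4) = (n - 2)*(n - 1)*(n + 1)*(n + 4)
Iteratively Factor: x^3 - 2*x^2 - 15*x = (x)*(x^2 - 2*x - 15) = x*(x - 5)*(x + 3)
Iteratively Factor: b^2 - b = (b)*(b - 1)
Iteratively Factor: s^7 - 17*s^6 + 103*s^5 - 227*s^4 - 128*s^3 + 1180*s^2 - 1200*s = (s - 2)*(s^6 - 15*s^5 + 73*s^4 - 81*s^3 - 290*s^2 + 600*s) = s*(s - 2)*(s^5 - 15*s^4 + 73*s^3 - 81*s^2 - 290*s + 600) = s*(s - 4)*(s - 2)*(s^4 - 11*s^3 + 29*s^2 + 35*s - 150) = s*(s - 5)*(s - 4)*(s - 2)*(s^3 - 6*s^2 - s + 30) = s*(s - 5)*(s - 4)*(s - 3)*(s - 2)*(s^2 - 3*s - 10) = s*(s - 5)^2*(s - 4)*(s - 3)*(s - 2)*(s + 2)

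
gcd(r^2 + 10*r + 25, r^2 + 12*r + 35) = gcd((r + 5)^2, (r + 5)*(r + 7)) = r + 5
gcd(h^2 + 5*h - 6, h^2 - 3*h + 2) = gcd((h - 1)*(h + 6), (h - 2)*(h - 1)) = h - 1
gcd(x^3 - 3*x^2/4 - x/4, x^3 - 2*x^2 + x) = x^2 - x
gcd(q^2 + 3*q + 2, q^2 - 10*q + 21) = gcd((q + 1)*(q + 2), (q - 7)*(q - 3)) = 1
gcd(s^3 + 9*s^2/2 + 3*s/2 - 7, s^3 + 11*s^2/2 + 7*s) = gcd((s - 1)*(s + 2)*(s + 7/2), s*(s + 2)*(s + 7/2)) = s^2 + 11*s/2 + 7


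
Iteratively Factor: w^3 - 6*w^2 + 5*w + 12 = (w - 4)*(w^2 - 2*w - 3) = (w - 4)*(w + 1)*(w - 3)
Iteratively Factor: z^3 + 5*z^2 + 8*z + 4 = (z + 2)*(z^2 + 3*z + 2) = (z + 1)*(z + 2)*(z + 2)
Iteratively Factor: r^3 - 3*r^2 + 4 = (r - 2)*(r^2 - r - 2) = (r - 2)^2*(r + 1)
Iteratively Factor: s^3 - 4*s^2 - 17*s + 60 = (s + 4)*(s^2 - 8*s + 15) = (s - 3)*(s + 4)*(s - 5)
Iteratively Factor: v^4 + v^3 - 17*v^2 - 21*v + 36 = (v - 4)*(v^3 + 5*v^2 + 3*v - 9) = (v - 4)*(v - 1)*(v^2 + 6*v + 9) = (v - 4)*(v - 1)*(v + 3)*(v + 3)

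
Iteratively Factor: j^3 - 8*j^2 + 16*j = (j)*(j^2 - 8*j + 16) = j*(j - 4)*(j - 4)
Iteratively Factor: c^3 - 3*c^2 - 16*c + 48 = (c + 4)*(c^2 - 7*c + 12) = (c - 4)*(c + 4)*(c - 3)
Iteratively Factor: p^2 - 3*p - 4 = (p - 4)*(p + 1)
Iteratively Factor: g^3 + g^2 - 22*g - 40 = (g + 4)*(g^2 - 3*g - 10) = (g + 2)*(g + 4)*(g - 5)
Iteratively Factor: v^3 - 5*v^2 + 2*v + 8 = (v - 4)*(v^2 - v - 2) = (v - 4)*(v + 1)*(v - 2)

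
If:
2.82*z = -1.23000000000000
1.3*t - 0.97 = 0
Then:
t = 0.75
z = -0.44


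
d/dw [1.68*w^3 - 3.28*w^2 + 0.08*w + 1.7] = 5.04*w^2 - 6.56*w + 0.08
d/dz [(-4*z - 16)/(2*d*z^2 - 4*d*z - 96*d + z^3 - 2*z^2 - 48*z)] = 4*(-2*d*z^2 + 4*d*z + 96*d - z^3 + 2*z^2 + 48*z - (z + 4)*(-4*d*z + 4*d - 3*z^2 + 4*z + 48))/(-2*d*z^2 + 4*d*z + 96*d - z^3 + 2*z^2 + 48*z)^2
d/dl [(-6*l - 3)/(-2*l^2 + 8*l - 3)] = 6*(-2*l^2 - 2*l + 7)/(4*l^4 - 32*l^3 + 76*l^2 - 48*l + 9)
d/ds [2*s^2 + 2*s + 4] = 4*s + 2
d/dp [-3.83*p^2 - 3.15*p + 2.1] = -7.66*p - 3.15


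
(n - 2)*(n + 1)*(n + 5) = n^3 + 4*n^2 - 7*n - 10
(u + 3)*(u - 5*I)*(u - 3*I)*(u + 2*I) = u^4 + 3*u^3 - 6*I*u^3 + u^2 - 18*I*u^2 + 3*u - 30*I*u - 90*I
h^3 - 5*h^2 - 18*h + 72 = (h - 6)*(h - 3)*(h + 4)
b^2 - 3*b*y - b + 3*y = (b - 1)*(b - 3*y)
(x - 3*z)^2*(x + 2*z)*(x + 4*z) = x^4 - 19*x^2*z^2 + 6*x*z^3 + 72*z^4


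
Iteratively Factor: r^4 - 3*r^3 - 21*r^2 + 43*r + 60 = (r - 3)*(r^3 - 21*r - 20) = (r - 3)*(r + 1)*(r^2 - r - 20) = (r - 5)*(r - 3)*(r + 1)*(r + 4)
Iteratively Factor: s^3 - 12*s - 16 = (s + 2)*(s^2 - 2*s - 8) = (s + 2)^2*(s - 4)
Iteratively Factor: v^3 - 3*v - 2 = (v - 2)*(v^2 + 2*v + 1) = (v - 2)*(v + 1)*(v + 1)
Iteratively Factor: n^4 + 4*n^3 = (n)*(n^3 + 4*n^2) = n*(n + 4)*(n^2) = n^2*(n + 4)*(n)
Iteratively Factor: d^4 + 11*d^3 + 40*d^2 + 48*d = (d + 4)*(d^3 + 7*d^2 + 12*d) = d*(d + 4)*(d^2 + 7*d + 12) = d*(d + 3)*(d + 4)*(d + 4)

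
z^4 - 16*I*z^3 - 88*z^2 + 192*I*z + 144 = (z - 6*I)^2*(z - 2*I)^2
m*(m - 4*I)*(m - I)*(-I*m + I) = -I*m^4 - 5*m^3 + I*m^3 + 5*m^2 + 4*I*m^2 - 4*I*m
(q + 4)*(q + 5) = q^2 + 9*q + 20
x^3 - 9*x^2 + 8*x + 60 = (x - 6)*(x - 5)*(x + 2)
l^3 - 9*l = l*(l - 3)*(l + 3)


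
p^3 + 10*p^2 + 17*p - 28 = (p - 1)*(p + 4)*(p + 7)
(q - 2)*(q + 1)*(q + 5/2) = q^3 + 3*q^2/2 - 9*q/2 - 5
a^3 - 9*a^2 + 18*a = a*(a - 6)*(a - 3)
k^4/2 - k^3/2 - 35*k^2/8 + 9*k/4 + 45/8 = (k/2 + 1/2)*(k - 3)*(k - 3/2)*(k + 5/2)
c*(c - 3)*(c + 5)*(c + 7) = c^4 + 9*c^3 - c^2 - 105*c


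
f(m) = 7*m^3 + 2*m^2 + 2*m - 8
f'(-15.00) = 4667.00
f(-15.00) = -23213.00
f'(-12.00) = 2978.00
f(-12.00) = -11840.00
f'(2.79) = 176.63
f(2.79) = 165.17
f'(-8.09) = 1344.05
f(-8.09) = -3599.61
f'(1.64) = 65.04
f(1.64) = 31.54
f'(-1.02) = 19.77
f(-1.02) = -15.39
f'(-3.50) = 245.25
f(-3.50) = -290.62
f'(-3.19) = 202.94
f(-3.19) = -221.26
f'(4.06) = 364.40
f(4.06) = 501.55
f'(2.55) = 148.75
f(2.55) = 126.17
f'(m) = 21*m^2 + 4*m + 2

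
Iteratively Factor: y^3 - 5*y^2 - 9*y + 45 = (y - 3)*(y^2 - 2*y - 15) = (y - 5)*(y - 3)*(y + 3)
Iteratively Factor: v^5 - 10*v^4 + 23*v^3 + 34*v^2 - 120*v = (v)*(v^4 - 10*v^3 + 23*v^2 + 34*v - 120) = v*(v - 3)*(v^3 - 7*v^2 + 2*v + 40) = v*(v - 5)*(v - 3)*(v^2 - 2*v - 8) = v*(v - 5)*(v - 4)*(v - 3)*(v + 2)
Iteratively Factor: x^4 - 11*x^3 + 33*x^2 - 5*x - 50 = (x - 5)*(x^3 - 6*x^2 + 3*x + 10) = (x - 5)^2*(x^2 - x - 2) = (x - 5)^2*(x - 2)*(x + 1)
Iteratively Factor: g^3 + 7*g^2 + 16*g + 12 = (g + 3)*(g^2 + 4*g + 4) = (g + 2)*(g + 3)*(g + 2)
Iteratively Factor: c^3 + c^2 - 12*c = (c + 4)*(c^2 - 3*c) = (c - 3)*(c + 4)*(c)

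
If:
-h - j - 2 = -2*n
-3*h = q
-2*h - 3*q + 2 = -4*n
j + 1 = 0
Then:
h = -4/9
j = -1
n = 5/18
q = 4/3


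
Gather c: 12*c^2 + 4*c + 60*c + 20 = 12*c^2 + 64*c + 20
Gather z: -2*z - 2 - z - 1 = -3*z - 3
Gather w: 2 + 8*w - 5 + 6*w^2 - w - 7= 6*w^2 + 7*w - 10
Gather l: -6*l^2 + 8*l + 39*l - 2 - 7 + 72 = -6*l^2 + 47*l + 63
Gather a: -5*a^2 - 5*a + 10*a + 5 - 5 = -5*a^2 + 5*a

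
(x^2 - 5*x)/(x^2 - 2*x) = (x - 5)/(x - 2)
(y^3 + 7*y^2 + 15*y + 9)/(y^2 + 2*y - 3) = (y^2 + 4*y + 3)/(y - 1)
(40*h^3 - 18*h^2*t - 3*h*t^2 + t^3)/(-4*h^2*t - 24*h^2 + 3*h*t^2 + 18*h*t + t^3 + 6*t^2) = (10*h^2 - 7*h*t + t^2)/(-h*t - 6*h + t^2 + 6*t)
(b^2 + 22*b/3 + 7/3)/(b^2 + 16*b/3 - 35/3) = (3*b + 1)/(3*b - 5)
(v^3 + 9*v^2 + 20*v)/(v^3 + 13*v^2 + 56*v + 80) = v/(v + 4)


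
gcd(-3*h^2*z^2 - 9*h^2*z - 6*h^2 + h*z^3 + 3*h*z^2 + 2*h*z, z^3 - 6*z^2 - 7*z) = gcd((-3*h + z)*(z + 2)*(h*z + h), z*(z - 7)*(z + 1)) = z + 1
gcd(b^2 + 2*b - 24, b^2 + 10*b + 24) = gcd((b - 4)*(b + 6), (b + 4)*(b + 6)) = b + 6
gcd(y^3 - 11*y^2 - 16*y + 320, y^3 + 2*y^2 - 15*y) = y + 5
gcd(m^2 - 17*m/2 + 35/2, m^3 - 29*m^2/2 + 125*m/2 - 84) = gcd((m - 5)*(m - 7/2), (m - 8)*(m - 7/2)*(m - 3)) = m - 7/2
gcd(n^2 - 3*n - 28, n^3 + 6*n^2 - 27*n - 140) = n + 4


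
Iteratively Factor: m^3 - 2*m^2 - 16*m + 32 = (m - 2)*(m^2 - 16) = (m - 2)*(m + 4)*(m - 4)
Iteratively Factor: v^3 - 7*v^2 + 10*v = (v - 2)*(v^2 - 5*v) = v*(v - 2)*(v - 5)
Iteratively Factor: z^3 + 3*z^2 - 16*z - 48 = (z + 4)*(z^2 - z - 12) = (z - 4)*(z + 4)*(z + 3)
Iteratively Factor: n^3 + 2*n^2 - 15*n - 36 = (n + 3)*(n^2 - n - 12) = (n - 4)*(n + 3)*(n + 3)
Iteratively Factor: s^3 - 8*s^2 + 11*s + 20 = (s - 5)*(s^2 - 3*s - 4) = (s - 5)*(s + 1)*(s - 4)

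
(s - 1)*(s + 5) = s^2 + 4*s - 5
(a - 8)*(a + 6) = a^2 - 2*a - 48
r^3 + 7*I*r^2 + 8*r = r*(r - I)*(r + 8*I)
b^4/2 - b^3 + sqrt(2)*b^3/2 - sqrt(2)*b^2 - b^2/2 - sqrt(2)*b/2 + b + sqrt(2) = (b/2 + sqrt(2)/2)*(b - 2)*(b - 1)*(b + 1)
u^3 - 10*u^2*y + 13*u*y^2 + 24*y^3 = (u - 8*y)*(u - 3*y)*(u + y)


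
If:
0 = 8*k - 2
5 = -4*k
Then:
No Solution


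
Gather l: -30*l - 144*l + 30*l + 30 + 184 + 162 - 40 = 336 - 144*l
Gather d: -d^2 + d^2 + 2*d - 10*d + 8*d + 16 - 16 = 0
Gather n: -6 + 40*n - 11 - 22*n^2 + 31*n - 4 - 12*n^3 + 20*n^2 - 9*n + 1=-12*n^3 - 2*n^2 + 62*n - 20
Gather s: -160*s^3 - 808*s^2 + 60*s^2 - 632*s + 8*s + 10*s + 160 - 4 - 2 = -160*s^3 - 748*s^2 - 614*s + 154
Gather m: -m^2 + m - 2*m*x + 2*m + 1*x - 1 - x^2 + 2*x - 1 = -m^2 + m*(3 - 2*x) - x^2 + 3*x - 2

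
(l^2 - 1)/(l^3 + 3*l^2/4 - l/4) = 4*(l - 1)/(l*(4*l - 1))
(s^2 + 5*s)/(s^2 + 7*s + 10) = s/(s + 2)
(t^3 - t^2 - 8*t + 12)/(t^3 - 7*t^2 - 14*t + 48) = (t - 2)/(t - 8)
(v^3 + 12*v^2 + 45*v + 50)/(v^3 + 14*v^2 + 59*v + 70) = (v + 5)/(v + 7)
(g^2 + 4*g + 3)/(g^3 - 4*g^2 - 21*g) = (g + 1)/(g*(g - 7))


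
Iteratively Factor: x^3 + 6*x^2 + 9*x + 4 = (x + 1)*(x^2 + 5*x + 4) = (x + 1)*(x + 4)*(x + 1)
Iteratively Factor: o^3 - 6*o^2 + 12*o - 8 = (o - 2)*(o^2 - 4*o + 4) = (o - 2)^2*(o - 2)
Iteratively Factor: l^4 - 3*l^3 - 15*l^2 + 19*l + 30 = (l - 2)*(l^3 - l^2 - 17*l - 15) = (l - 5)*(l - 2)*(l^2 + 4*l + 3) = (l - 5)*(l - 2)*(l + 1)*(l + 3)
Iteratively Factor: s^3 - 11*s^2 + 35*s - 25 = (s - 1)*(s^2 - 10*s + 25) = (s - 5)*(s - 1)*(s - 5)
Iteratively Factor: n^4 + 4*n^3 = (n)*(n^3 + 4*n^2) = n*(n + 4)*(n^2) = n^2*(n + 4)*(n)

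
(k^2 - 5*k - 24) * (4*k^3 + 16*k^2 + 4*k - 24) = 4*k^5 - 4*k^4 - 172*k^3 - 428*k^2 + 24*k + 576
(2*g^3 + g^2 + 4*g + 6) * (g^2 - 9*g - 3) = 2*g^5 - 17*g^4 - 11*g^3 - 33*g^2 - 66*g - 18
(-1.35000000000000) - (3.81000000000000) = -5.16000000000000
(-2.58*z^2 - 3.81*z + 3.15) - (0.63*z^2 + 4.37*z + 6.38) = -3.21*z^2 - 8.18*z - 3.23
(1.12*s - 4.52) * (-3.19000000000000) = 14.4188 - 3.5728*s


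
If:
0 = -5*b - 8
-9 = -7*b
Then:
No Solution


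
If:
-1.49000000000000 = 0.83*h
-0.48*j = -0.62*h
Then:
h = -1.80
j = -2.32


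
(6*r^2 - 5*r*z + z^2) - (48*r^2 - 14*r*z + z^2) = -42*r^2 + 9*r*z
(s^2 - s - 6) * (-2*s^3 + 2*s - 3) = -2*s^5 + 2*s^4 + 14*s^3 - 5*s^2 - 9*s + 18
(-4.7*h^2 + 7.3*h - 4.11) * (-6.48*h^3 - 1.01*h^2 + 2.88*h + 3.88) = 30.456*h^5 - 42.557*h^4 + 5.7238*h^3 + 6.9391*h^2 + 16.4872*h - 15.9468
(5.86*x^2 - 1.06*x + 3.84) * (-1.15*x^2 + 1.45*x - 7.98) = -6.739*x^4 + 9.716*x^3 - 52.7158*x^2 + 14.0268*x - 30.6432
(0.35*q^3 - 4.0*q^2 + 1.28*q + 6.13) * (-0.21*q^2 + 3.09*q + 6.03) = -0.0735*q^5 + 1.9215*q^4 - 10.5183*q^3 - 21.4521*q^2 + 26.6601*q + 36.9639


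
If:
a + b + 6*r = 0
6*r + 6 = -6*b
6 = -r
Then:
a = 31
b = 5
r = -6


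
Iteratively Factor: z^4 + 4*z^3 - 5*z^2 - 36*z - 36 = (z + 2)*(z^3 + 2*z^2 - 9*z - 18) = (z + 2)*(z + 3)*(z^2 - z - 6) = (z + 2)^2*(z + 3)*(z - 3)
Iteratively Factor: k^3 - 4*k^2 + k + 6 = (k + 1)*(k^2 - 5*k + 6) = (k - 2)*(k + 1)*(k - 3)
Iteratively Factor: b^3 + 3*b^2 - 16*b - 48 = (b - 4)*(b^2 + 7*b + 12) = (b - 4)*(b + 4)*(b + 3)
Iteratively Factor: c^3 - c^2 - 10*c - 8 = (c - 4)*(c^2 + 3*c + 2) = (c - 4)*(c + 2)*(c + 1)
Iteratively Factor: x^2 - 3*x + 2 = (x - 1)*(x - 2)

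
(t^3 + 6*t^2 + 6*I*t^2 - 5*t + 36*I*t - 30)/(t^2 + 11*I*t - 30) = (t^2 + t*(6 + I) + 6*I)/(t + 6*I)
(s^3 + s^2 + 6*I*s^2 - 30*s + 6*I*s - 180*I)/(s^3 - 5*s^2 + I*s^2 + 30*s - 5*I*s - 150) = (s + 6)/(s - 5*I)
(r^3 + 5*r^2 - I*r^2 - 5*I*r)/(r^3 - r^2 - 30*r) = (r - I)/(r - 6)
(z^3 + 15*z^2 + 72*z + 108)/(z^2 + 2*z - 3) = (z^2 + 12*z + 36)/(z - 1)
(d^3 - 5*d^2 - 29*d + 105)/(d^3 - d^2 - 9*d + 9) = (d^2 - 2*d - 35)/(d^2 + 2*d - 3)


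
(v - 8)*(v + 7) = v^2 - v - 56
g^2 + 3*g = g*(g + 3)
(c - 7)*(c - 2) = c^2 - 9*c + 14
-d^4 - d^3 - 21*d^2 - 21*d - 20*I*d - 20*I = (d - 5*I)*(d + 4*I)*(-I*d + 1)*(-I*d - I)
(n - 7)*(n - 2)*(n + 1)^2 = n^4 - 7*n^3 - 3*n^2 + 19*n + 14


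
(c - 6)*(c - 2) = c^2 - 8*c + 12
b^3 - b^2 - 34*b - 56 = (b - 7)*(b + 2)*(b + 4)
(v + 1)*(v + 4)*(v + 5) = v^3 + 10*v^2 + 29*v + 20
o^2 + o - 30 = (o - 5)*(o + 6)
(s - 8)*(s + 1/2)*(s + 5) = s^3 - 5*s^2/2 - 83*s/2 - 20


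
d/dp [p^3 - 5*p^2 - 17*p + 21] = 3*p^2 - 10*p - 17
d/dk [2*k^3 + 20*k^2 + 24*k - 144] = 6*k^2 + 40*k + 24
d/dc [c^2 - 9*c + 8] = 2*c - 9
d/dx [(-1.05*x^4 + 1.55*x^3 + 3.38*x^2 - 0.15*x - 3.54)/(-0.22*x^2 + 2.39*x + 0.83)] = (0.462*x^5 - 7.8695*x^4 + 3.923*x^3 + 11.9047*x^2 + 4.0532*x + 8.3361)/(0.0484*x^4 - 1.0516*x^3 + 5.3469*x^2 + 3.9674*x + 0.6889)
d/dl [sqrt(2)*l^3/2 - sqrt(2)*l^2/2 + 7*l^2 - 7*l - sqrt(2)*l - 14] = 3*sqrt(2)*l^2/2 - sqrt(2)*l + 14*l - 7 - sqrt(2)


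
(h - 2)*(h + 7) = h^2 + 5*h - 14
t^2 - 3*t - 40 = (t - 8)*(t + 5)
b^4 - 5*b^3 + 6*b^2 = b^2*(b - 3)*(b - 2)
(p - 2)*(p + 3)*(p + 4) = p^3 + 5*p^2 - 2*p - 24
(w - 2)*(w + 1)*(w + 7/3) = w^3 + 4*w^2/3 - 13*w/3 - 14/3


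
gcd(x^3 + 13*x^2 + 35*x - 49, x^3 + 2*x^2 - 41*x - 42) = x + 7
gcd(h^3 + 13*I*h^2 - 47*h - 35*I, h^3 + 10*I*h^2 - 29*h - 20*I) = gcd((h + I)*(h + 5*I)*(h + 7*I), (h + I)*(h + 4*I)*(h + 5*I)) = h^2 + 6*I*h - 5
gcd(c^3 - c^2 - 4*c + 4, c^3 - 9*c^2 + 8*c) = c - 1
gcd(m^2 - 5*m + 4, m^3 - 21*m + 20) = m^2 - 5*m + 4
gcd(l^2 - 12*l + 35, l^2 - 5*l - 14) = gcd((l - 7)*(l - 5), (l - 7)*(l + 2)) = l - 7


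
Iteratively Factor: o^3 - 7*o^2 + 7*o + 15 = (o + 1)*(o^2 - 8*o + 15) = (o - 3)*(o + 1)*(o - 5)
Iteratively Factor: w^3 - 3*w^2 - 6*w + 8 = (w - 1)*(w^2 - 2*w - 8) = (w - 1)*(w + 2)*(w - 4)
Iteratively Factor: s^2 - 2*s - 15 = (s + 3)*(s - 5)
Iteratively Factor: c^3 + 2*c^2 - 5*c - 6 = (c + 3)*(c^2 - c - 2) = (c + 1)*(c + 3)*(c - 2)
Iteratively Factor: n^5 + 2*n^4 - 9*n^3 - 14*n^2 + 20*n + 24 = (n - 2)*(n^4 + 4*n^3 - n^2 - 16*n - 12) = (n - 2)*(n + 1)*(n^3 + 3*n^2 - 4*n - 12) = (n - 2)^2*(n + 1)*(n^2 + 5*n + 6) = (n - 2)^2*(n + 1)*(n + 2)*(n + 3)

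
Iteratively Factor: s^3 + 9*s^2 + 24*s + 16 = (s + 4)*(s^2 + 5*s + 4) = (s + 1)*(s + 4)*(s + 4)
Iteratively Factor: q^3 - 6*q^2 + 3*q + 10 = (q - 2)*(q^2 - 4*q - 5) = (q - 5)*(q - 2)*(q + 1)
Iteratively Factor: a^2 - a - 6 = (a + 2)*(a - 3)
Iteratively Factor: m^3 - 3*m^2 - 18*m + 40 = (m - 5)*(m^2 + 2*m - 8) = (m - 5)*(m - 2)*(m + 4)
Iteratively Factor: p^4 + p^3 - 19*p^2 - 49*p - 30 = (p - 5)*(p^3 + 6*p^2 + 11*p + 6) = (p - 5)*(p + 2)*(p^2 + 4*p + 3) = (p - 5)*(p + 1)*(p + 2)*(p + 3)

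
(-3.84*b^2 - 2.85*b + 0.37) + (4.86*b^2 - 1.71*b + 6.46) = 1.02*b^2 - 4.56*b + 6.83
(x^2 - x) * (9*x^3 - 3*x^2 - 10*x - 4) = 9*x^5 - 12*x^4 - 7*x^3 + 6*x^2 + 4*x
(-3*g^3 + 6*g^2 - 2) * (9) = -27*g^3 + 54*g^2 - 18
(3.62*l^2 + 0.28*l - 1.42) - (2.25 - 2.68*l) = 3.62*l^2 + 2.96*l - 3.67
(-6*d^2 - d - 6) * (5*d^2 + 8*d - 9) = -30*d^4 - 53*d^3 + 16*d^2 - 39*d + 54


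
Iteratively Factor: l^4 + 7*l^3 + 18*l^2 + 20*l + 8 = (l + 1)*(l^3 + 6*l^2 + 12*l + 8) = (l + 1)*(l + 2)*(l^2 + 4*l + 4) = (l + 1)*(l + 2)^2*(l + 2)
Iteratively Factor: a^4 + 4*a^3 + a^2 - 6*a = (a + 3)*(a^3 + a^2 - 2*a) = (a - 1)*(a + 3)*(a^2 + 2*a) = (a - 1)*(a + 2)*(a + 3)*(a)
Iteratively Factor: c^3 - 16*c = (c + 4)*(c^2 - 4*c) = (c - 4)*(c + 4)*(c)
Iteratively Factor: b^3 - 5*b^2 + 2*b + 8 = (b - 2)*(b^2 - 3*b - 4) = (b - 4)*(b - 2)*(b + 1)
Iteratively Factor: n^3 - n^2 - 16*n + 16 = (n - 4)*(n^2 + 3*n - 4) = (n - 4)*(n + 4)*(n - 1)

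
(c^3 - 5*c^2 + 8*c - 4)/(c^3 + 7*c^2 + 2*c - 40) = (c^2 - 3*c + 2)/(c^2 + 9*c + 20)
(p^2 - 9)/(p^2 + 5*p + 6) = (p - 3)/(p + 2)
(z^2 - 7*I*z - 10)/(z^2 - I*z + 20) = (z - 2*I)/(z + 4*I)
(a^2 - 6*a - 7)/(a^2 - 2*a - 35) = (a + 1)/(a + 5)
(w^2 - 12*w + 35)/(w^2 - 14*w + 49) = (w - 5)/(w - 7)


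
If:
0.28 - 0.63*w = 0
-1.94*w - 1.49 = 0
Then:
No Solution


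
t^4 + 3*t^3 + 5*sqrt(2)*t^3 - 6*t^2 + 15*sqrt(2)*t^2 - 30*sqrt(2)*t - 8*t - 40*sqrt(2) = (t - 2)*(t + 1)*(t + 4)*(t + 5*sqrt(2))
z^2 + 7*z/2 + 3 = (z + 3/2)*(z + 2)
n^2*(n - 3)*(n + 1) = n^4 - 2*n^3 - 3*n^2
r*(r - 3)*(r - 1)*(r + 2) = r^4 - 2*r^3 - 5*r^2 + 6*r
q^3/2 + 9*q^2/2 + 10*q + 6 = (q/2 + 1/2)*(q + 2)*(q + 6)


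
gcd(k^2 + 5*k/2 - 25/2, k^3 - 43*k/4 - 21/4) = 1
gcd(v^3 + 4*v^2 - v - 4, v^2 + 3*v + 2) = v + 1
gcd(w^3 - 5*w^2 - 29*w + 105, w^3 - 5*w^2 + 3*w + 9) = w - 3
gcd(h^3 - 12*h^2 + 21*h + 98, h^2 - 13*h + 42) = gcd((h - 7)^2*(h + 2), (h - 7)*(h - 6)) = h - 7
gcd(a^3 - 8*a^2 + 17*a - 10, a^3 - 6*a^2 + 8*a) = a - 2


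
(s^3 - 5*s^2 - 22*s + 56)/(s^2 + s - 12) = (s^2 - 9*s + 14)/(s - 3)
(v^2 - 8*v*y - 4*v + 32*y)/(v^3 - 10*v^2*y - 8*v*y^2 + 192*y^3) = (4 - v)/(-v^2 + 2*v*y + 24*y^2)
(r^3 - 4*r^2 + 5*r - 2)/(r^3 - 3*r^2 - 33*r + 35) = (r^2 - 3*r + 2)/(r^2 - 2*r - 35)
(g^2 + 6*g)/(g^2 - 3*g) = (g + 6)/(g - 3)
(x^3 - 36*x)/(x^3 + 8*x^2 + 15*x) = (x^2 - 36)/(x^2 + 8*x + 15)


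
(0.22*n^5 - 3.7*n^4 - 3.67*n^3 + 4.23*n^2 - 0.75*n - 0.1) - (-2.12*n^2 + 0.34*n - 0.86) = 0.22*n^5 - 3.7*n^4 - 3.67*n^3 + 6.35*n^2 - 1.09*n + 0.76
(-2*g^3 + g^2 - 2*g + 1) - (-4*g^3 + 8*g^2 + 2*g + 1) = 2*g^3 - 7*g^2 - 4*g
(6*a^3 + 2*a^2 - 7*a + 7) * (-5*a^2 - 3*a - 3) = -30*a^5 - 28*a^4 + 11*a^3 - 20*a^2 - 21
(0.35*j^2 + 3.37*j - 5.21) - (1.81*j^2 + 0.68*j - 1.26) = -1.46*j^2 + 2.69*j - 3.95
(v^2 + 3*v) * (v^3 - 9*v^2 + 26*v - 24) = v^5 - 6*v^4 - v^3 + 54*v^2 - 72*v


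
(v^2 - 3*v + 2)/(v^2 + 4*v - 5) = (v - 2)/(v + 5)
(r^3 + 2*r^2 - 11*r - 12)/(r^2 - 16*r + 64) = (r^3 + 2*r^2 - 11*r - 12)/(r^2 - 16*r + 64)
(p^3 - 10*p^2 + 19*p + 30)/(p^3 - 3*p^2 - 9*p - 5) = (p - 6)/(p + 1)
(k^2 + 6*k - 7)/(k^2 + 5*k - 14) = (k - 1)/(k - 2)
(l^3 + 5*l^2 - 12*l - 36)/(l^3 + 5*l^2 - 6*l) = (l^2 - l - 6)/(l*(l - 1))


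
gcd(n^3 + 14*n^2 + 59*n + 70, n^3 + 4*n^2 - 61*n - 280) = n^2 + 12*n + 35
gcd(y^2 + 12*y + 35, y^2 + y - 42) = y + 7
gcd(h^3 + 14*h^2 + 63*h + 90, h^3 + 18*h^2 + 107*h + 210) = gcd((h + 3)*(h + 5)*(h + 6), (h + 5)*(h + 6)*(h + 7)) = h^2 + 11*h + 30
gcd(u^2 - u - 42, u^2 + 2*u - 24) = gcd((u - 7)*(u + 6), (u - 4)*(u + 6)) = u + 6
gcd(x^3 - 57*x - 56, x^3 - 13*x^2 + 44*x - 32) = x - 8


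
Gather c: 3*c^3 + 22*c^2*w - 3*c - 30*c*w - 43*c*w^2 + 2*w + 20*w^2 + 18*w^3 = 3*c^3 + 22*c^2*w + c*(-43*w^2 - 30*w - 3) + 18*w^3 + 20*w^2 + 2*w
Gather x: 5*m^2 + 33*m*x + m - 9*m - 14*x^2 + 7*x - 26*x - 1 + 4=5*m^2 - 8*m - 14*x^2 + x*(33*m - 19) + 3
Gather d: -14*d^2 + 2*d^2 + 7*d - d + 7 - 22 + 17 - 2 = -12*d^2 + 6*d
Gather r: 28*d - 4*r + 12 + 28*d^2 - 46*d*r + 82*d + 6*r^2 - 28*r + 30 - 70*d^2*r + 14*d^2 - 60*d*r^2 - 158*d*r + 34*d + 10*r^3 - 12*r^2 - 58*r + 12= 42*d^2 + 144*d + 10*r^3 + r^2*(-60*d - 6) + r*(-70*d^2 - 204*d - 90) + 54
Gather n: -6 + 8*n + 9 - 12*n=3 - 4*n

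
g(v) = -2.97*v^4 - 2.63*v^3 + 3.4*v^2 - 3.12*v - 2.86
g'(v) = -11.88*v^3 - 7.89*v^2 + 6.8*v - 3.12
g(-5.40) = -1998.15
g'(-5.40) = 1600.76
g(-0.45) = -0.65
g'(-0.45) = -6.70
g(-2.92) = -115.20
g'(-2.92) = 205.53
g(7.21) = -8860.32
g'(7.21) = -4816.93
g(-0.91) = 2.74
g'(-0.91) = -6.89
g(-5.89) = -2903.64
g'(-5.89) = 2110.62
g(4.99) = -2101.99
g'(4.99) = -1641.76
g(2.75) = -210.28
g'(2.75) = -291.16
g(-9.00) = -17268.28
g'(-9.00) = 7957.11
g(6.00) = -4316.38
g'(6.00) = -2812.44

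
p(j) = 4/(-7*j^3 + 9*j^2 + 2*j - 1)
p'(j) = 4*(21*j^2 - 18*j - 2)/(-7*j^3 + 9*j^2 + 2*j - 1)^2 = 4*(21*j^2 - 18*j - 2)/(7*j^3 - 9*j^2 - 2*j + 1)^2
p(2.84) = -0.05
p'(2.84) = 0.07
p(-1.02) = 0.29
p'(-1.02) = 0.81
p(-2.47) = 0.03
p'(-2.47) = 0.03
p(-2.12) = 0.04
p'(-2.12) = 0.05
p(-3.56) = 0.01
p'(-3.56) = 0.01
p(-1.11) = 0.23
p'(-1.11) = 0.58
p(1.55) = -1.71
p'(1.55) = 14.95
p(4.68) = -0.01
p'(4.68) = 0.01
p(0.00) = -4.00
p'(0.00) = -8.00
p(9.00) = 0.00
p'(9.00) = 0.00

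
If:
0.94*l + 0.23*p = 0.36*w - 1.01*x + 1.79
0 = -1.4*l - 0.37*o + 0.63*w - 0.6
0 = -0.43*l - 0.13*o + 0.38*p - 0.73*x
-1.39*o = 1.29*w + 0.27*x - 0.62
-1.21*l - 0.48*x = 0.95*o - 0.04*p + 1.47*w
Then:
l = -0.58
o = 0.29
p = 2.62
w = -0.17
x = 1.66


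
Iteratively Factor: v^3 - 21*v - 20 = (v + 4)*(v^2 - 4*v - 5) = (v - 5)*(v + 4)*(v + 1)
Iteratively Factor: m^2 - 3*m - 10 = (m - 5)*(m + 2)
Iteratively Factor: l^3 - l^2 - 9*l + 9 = (l - 3)*(l^2 + 2*l - 3) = (l - 3)*(l + 3)*(l - 1)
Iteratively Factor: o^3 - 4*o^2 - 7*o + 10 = (o + 2)*(o^2 - 6*o + 5) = (o - 1)*(o + 2)*(o - 5)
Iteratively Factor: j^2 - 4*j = (j)*(j - 4)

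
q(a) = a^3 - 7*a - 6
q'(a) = 3*a^2 - 7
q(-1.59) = 1.11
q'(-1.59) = 0.58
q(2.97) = -0.59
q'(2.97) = 19.46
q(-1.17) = 0.59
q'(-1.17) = -2.89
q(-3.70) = -30.75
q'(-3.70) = 34.07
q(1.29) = -12.88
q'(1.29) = -2.01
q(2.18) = -10.90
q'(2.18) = 7.26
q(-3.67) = -29.74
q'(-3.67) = 33.41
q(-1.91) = 0.40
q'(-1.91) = 3.94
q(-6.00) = -180.00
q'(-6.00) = 101.00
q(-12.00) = -1650.00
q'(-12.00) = 425.00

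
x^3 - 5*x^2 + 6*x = x*(x - 3)*(x - 2)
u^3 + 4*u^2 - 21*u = u*(u - 3)*(u + 7)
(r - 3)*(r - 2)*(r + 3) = r^3 - 2*r^2 - 9*r + 18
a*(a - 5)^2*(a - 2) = a^4 - 12*a^3 + 45*a^2 - 50*a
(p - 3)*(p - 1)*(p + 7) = p^3 + 3*p^2 - 25*p + 21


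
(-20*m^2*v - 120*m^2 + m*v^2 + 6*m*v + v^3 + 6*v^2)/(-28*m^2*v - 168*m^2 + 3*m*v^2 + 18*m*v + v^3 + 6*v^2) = (5*m + v)/(7*m + v)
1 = 1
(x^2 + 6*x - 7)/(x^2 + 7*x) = (x - 1)/x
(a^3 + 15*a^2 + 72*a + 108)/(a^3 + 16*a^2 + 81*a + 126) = (a + 6)/(a + 7)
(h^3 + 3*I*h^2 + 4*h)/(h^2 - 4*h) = (h^2 + 3*I*h + 4)/(h - 4)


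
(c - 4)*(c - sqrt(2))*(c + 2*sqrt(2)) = c^3 - 4*c^2 + sqrt(2)*c^2 - 4*sqrt(2)*c - 4*c + 16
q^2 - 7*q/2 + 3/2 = (q - 3)*(q - 1/2)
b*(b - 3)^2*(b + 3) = b^4 - 3*b^3 - 9*b^2 + 27*b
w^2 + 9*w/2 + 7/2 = (w + 1)*(w + 7/2)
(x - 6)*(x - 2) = x^2 - 8*x + 12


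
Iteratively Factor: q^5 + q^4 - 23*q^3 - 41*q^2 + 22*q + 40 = (q + 4)*(q^4 - 3*q^3 - 11*q^2 + 3*q + 10) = (q - 5)*(q + 4)*(q^3 + 2*q^2 - q - 2) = (q - 5)*(q + 1)*(q + 4)*(q^2 + q - 2) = (q - 5)*(q - 1)*(q + 1)*(q + 4)*(q + 2)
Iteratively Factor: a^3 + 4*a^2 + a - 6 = (a - 1)*(a^2 + 5*a + 6) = (a - 1)*(a + 3)*(a + 2)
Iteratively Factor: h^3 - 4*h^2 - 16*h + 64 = (h - 4)*(h^2 - 16) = (h - 4)*(h + 4)*(h - 4)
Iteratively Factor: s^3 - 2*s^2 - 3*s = (s - 3)*(s^2 + s) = s*(s - 3)*(s + 1)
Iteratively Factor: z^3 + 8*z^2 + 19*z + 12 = (z + 4)*(z^2 + 4*z + 3) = (z + 3)*(z + 4)*(z + 1)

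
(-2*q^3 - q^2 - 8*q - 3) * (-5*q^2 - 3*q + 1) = 10*q^5 + 11*q^4 + 41*q^3 + 38*q^2 + q - 3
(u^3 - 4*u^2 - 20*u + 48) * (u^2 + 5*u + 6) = u^5 + u^4 - 34*u^3 - 76*u^2 + 120*u + 288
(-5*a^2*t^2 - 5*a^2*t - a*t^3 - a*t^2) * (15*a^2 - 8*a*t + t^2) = -75*a^4*t^2 - 75*a^4*t + 25*a^3*t^3 + 25*a^3*t^2 + 3*a^2*t^4 + 3*a^2*t^3 - a*t^5 - a*t^4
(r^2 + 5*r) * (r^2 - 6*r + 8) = r^4 - r^3 - 22*r^2 + 40*r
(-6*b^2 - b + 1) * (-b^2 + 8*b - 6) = 6*b^4 - 47*b^3 + 27*b^2 + 14*b - 6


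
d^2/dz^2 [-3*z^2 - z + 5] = -6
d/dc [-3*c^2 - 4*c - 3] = -6*c - 4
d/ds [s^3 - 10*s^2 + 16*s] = 3*s^2 - 20*s + 16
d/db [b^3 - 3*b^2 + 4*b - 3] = 3*b^2 - 6*b + 4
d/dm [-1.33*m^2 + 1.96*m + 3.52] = 1.96 - 2.66*m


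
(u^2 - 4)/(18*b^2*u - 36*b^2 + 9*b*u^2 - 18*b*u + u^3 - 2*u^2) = (u + 2)/(18*b^2 + 9*b*u + u^2)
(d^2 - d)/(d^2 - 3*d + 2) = d/(d - 2)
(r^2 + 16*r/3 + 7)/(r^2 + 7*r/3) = (r + 3)/r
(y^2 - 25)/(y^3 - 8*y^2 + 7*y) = (y^2 - 25)/(y*(y^2 - 8*y + 7))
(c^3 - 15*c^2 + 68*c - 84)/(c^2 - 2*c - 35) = (c^2 - 8*c + 12)/(c + 5)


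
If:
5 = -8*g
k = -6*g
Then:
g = -5/8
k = 15/4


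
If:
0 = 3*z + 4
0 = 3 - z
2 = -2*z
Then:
No Solution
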